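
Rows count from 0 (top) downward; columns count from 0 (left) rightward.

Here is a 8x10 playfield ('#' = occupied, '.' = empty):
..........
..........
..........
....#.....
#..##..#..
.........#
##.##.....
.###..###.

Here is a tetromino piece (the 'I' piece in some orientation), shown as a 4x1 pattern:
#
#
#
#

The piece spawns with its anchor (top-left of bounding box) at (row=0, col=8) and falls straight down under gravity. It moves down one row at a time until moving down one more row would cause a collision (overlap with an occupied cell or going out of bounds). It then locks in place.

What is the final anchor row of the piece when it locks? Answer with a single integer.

Spawn at (row=0, col=8). Try each row:
  row 0: fits
  row 1: fits
  row 2: fits
  row 3: fits
  row 4: blocked -> lock at row 3

Answer: 3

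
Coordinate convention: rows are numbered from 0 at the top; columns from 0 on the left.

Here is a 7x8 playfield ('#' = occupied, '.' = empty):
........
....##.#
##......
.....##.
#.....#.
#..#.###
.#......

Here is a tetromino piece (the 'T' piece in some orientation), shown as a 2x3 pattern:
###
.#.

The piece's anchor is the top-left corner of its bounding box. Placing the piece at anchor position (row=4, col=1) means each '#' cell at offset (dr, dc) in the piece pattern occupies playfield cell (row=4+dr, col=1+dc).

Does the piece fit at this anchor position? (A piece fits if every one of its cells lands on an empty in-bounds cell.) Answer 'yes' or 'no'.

Answer: yes

Derivation:
Check each piece cell at anchor (4, 1):
  offset (0,0) -> (4,1): empty -> OK
  offset (0,1) -> (4,2): empty -> OK
  offset (0,2) -> (4,3): empty -> OK
  offset (1,1) -> (5,2): empty -> OK
All cells valid: yes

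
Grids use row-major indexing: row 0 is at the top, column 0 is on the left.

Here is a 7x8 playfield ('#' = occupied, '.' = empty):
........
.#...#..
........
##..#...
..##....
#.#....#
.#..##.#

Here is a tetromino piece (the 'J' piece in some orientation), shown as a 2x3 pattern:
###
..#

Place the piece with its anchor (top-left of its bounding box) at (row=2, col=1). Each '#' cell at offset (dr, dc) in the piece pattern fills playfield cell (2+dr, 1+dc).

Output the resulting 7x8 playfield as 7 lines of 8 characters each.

Fill (2+0,1+0) = (2,1)
Fill (2+0,1+1) = (2,2)
Fill (2+0,1+2) = (2,3)
Fill (2+1,1+2) = (3,3)

Answer: ........
.#...#..
.###....
##.##...
..##....
#.#....#
.#..##.#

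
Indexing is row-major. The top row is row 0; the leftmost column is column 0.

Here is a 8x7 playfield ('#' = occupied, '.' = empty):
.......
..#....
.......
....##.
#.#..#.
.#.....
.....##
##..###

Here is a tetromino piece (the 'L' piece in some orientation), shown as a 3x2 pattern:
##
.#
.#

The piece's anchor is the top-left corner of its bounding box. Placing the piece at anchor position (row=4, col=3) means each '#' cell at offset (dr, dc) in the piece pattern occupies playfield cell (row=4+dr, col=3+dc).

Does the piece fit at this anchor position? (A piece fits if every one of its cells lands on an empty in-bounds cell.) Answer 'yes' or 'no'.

Check each piece cell at anchor (4, 3):
  offset (0,0) -> (4,3): empty -> OK
  offset (0,1) -> (4,4): empty -> OK
  offset (1,1) -> (5,4): empty -> OK
  offset (2,1) -> (6,4): empty -> OK
All cells valid: yes

Answer: yes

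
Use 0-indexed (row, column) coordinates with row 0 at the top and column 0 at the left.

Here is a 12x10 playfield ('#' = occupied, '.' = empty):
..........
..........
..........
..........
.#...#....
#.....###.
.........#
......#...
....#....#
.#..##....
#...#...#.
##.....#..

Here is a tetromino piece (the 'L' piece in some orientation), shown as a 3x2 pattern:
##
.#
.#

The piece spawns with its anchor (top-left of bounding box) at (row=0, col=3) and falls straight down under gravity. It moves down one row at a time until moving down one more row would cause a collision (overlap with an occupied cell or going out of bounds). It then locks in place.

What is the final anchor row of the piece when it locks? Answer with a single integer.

Spawn at (row=0, col=3). Try each row:
  row 0: fits
  row 1: fits
  row 2: fits
  row 3: fits
  row 4: fits
  row 5: fits
  row 6: blocked -> lock at row 5

Answer: 5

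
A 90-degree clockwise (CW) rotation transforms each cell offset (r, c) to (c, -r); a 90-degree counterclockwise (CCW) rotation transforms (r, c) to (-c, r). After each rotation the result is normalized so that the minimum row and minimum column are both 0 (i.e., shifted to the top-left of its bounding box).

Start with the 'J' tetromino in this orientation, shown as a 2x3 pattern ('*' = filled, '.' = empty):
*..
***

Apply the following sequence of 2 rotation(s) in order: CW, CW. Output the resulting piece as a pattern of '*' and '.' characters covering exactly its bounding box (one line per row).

Start:
*..
***
After rotation 1 (CW):
**
*.
*.
After rotation 2 (CW):
***
..*

Answer: ***
..*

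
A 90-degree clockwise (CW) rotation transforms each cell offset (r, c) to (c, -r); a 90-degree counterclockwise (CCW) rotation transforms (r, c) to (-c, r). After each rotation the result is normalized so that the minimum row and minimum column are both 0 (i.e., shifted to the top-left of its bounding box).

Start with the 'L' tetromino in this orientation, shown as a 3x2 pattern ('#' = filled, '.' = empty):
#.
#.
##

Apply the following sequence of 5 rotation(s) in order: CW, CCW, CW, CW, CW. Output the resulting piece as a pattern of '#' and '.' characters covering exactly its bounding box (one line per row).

Answer: ..#
###

Derivation:
Start:
#.
#.
##
After rotation 1 (CW):
###
#..
After rotation 2 (CCW):
#.
#.
##
After rotation 3 (CW):
###
#..
After rotation 4 (CW):
##
.#
.#
After rotation 5 (CW):
..#
###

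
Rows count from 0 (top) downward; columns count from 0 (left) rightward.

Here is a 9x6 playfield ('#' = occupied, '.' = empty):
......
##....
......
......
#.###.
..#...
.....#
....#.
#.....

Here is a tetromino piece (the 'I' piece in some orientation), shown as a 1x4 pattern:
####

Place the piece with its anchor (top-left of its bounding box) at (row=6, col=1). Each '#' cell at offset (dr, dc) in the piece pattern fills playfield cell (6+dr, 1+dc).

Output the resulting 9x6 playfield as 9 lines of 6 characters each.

Answer: ......
##....
......
......
#.###.
..#...
.#####
....#.
#.....

Derivation:
Fill (6+0,1+0) = (6,1)
Fill (6+0,1+1) = (6,2)
Fill (6+0,1+2) = (6,3)
Fill (6+0,1+3) = (6,4)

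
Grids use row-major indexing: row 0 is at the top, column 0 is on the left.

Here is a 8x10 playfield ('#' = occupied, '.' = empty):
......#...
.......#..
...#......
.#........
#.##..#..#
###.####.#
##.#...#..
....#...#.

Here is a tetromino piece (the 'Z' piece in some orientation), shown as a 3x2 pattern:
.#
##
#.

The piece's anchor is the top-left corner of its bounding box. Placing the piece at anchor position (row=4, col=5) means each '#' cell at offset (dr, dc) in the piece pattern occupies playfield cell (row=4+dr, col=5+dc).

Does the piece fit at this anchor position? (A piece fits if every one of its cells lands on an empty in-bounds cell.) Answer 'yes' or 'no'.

Check each piece cell at anchor (4, 5):
  offset (0,1) -> (4,6): occupied ('#') -> FAIL
  offset (1,0) -> (5,5): occupied ('#') -> FAIL
  offset (1,1) -> (5,6): occupied ('#') -> FAIL
  offset (2,0) -> (6,5): empty -> OK
All cells valid: no

Answer: no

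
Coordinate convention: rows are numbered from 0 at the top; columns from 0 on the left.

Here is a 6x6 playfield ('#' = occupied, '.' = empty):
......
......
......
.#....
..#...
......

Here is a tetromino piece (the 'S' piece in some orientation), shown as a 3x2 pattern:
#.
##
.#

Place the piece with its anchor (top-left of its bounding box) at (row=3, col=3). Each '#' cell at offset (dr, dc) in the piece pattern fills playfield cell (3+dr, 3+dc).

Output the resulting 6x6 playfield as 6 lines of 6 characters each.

Fill (3+0,3+0) = (3,3)
Fill (3+1,3+0) = (4,3)
Fill (3+1,3+1) = (4,4)
Fill (3+2,3+1) = (5,4)

Answer: ......
......
......
.#.#..
..###.
....#.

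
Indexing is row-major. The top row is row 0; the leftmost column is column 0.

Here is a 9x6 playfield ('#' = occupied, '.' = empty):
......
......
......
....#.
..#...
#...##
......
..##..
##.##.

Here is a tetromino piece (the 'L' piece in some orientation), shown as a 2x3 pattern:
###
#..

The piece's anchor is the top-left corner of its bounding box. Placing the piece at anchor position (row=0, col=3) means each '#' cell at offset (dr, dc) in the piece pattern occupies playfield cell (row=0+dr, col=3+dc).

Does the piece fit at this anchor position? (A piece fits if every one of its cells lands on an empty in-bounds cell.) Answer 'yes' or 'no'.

Answer: yes

Derivation:
Check each piece cell at anchor (0, 3):
  offset (0,0) -> (0,3): empty -> OK
  offset (0,1) -> (0,4): empty -> OK
  offset (0,2) -> (0,5): empty -> OK
  offset (1,0) -> (1,3): empty -> OK
All cells valid: yes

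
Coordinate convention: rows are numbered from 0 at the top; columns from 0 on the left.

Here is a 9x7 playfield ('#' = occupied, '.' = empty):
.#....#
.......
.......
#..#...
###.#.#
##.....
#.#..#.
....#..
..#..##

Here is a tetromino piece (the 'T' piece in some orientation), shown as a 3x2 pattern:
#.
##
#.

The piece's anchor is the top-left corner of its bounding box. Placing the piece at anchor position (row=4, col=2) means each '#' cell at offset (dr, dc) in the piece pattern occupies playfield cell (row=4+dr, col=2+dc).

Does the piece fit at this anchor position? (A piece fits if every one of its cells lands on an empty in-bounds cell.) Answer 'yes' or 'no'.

Answer: no

Derivation:
Check each piece cell at anchor (4, 2):
  offset (0,0) -> (4,2): occupied ('#') -> FAIL
  offset (1,0) -> (5,2): empty -> OK
  offset (1,1) -> (5,3): empty -> OK
  offset (2,0) -> (6,2): occupied ('#') -> FAIL
All cells valid: no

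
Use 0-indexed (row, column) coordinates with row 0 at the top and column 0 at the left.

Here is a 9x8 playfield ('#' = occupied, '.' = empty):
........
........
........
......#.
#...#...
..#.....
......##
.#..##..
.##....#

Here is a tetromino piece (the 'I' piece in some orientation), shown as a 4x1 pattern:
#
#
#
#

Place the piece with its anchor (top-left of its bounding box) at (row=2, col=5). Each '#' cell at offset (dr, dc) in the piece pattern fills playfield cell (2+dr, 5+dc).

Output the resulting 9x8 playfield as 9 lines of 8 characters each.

Fill (2+0,5+0) = (2,5)
Fill (2+1,5+0) = (3,5)
Fill (2+2,5+0) = (4,5)
Fill (2+3,5+0) = (5,5)

Answer: ........
........
.....#..
.....##.
#...##..
..#..#..
......##
.#..##..
.##....#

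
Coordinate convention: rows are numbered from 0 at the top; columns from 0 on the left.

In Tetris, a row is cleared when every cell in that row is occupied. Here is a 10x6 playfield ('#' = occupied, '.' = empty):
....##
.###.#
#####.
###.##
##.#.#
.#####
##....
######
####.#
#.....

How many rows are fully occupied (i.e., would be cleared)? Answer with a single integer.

Answer: 1

Derivation:
Check each row:
  row 0: 4 empty cells -> not full
  row 1: 2 empty cells -> not full
  row 2: 1 empty cell -> not full
  row 3: 1 empty cell -> not full
  row 4: 2 empty cells -> not full
  row 5: 1 empty cell -> not full
  row 6: 4 empty cells -> not full
  row 7: 0 empty cells -> FULL (clear)
  row 8: 1 empty cell -> not full
  row 9: 5 empty cells -> not full
Total rows cleared: 1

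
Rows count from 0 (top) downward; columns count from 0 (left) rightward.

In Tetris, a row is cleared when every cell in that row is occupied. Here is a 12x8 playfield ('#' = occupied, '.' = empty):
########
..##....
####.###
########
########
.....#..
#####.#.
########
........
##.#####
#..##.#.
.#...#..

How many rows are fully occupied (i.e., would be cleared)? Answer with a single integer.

Check each row:
  row 0: 0 empty cells -> FULL (clear)
  row 1: 6 empty cells -> not full
  row 2: 1 empty cell -> not full
  row 3: 0 empty cells -> FULL (clear)
  row 4: 0 empty cells -> FULL (clear)
  row 5: 7 empty cells -> not full
  row 6: 2 empty cells -> not full
  row 7: 0 empty cells -> FULL (clear)
  row 8: 8 empty cells -> not full
  row 9: 1 empty cell -> not full
  row 10: 4 empty cells -> not full
  row 11: 6 empty cells -> not full
Total rows cleared: 4

Answer: 4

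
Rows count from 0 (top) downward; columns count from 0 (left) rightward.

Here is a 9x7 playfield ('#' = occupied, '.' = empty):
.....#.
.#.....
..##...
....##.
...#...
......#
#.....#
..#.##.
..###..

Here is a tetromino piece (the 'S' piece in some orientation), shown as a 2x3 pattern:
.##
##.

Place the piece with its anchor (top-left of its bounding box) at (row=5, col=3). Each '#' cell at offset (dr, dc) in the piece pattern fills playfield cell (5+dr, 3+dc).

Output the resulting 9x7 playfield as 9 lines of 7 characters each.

Answer: .....#.
.#.....
..##...
....##.
...#...
....###
#..##.#
..#.##.
..###..

Derivation:
Fill (5+0,3+1) = (5,4)
Fill (5+0,3+2) = (5,5)
Fill (5+1,3+0) = (6,3)
Fill (5+1,3+1) = (6,4)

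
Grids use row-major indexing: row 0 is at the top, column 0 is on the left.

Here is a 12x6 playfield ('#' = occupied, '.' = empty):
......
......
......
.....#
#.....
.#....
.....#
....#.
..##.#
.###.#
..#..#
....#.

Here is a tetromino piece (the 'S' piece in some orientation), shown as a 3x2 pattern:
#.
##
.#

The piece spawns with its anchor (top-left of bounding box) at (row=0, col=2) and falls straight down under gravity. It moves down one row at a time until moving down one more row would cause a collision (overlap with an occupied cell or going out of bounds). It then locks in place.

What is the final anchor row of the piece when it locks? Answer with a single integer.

Spawn at (row=0, col=2). Try each row:
  row 0: fits
  row 1: fits
  row 2: fits
  row 3: fits
  row 4: fits
  row 5: fits
  row 6: blocked -> lock at row 5

Answer: 5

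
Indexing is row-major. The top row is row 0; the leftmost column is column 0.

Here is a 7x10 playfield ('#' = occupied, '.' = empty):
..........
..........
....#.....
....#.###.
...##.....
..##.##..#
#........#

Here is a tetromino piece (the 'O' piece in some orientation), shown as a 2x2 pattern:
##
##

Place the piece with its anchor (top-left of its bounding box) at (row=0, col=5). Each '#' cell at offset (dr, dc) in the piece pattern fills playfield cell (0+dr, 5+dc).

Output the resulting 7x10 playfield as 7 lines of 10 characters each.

Fill (0+0,5+0) = (0,5)
Fill (0+0,5+1) = (0,6)
Fill (0+1,5+0) = (1,5)
Fill (0+1,5+1) = (1,6)

Answer: .....##...
.....##...
....#.....
....#.###.
...##.....
..##.##..#
#........#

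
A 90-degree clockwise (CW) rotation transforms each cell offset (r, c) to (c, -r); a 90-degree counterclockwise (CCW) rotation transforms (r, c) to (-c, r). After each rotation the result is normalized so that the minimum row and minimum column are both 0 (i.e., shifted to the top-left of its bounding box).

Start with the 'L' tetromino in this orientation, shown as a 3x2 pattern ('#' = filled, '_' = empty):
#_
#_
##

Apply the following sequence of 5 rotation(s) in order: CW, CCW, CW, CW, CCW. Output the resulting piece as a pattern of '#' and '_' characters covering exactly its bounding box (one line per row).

Answer: ###
#__

Derivation:
Start:
#_
#_
##
After rotation 1 (CW):
###
#__
After rotation 2 (CCW):
#_
#_
##
After rotation 3 (CW):
###
#__
After rotation 4 (CW):
##
_#
_#
After rotation 5 (CCW):
###
#__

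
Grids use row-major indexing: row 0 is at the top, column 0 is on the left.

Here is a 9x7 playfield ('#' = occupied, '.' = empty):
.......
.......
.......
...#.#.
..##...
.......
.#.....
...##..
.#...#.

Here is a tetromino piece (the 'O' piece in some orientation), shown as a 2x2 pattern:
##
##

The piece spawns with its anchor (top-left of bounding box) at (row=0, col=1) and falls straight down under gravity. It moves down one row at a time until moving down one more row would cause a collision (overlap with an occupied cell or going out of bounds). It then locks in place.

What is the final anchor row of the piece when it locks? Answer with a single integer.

Spawn at (row=0, col=1). Try each row:
  row 0: fits
  row 1: fits
  row 2: fits
  row 3: blocked -> lock at row 2

Answer: 2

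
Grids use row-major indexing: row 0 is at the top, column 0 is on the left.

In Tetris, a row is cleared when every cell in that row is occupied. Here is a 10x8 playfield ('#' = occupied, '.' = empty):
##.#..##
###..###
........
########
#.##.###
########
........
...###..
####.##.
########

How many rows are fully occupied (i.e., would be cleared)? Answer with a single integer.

Answer: 3

Derivation:
Check each row:
  row 0: 3 empty cells -> not full
  row 1: 2 empty cells -> not full
  row 2: 8 empty cells -> not full
  row 3: 0 empty cells -> FULL (clear)
  row 4: 2 empty cells -> not full
  row 5: 0 empty cells -> FULL (clear)
  row 6: 8 empty cells -> not full
  row 7: 5 empty cells -> not full
  row 8: 2 empty cells -> not full
  row 9: 0 empty cells -> FULL (clear)
Total rows cleared: 3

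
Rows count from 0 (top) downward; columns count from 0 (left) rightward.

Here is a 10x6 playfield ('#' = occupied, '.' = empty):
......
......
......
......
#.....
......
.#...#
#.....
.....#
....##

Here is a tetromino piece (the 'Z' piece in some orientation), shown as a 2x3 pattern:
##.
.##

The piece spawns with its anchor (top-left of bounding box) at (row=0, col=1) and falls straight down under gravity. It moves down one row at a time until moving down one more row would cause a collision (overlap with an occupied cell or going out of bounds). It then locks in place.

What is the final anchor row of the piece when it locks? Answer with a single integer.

Spawn at (row=0, col=1). Try each row:
  row 0: fits
  row 1: fits
  row 2: fits
  row 3: fits
  row 4: fits
  row 5: fits
  row 6: blocked -> lock at row 5

Answer: 5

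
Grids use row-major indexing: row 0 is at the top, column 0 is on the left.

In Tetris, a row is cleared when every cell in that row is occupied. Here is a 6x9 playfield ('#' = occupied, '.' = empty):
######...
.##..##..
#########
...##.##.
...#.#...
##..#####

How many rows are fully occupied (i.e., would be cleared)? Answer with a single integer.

Check each row:
  row 0: 3 empty cells -> not full
  row 1: 5 empty cells -> not full
  row 2: 0 empty cells -> FULL (clear)
  row 3: 5 empty cells -> not full
  row 4: 7 empty cells -> not full
  row 5: 2 empty cells -> not full
Total rows cleared: 1

Answer: 1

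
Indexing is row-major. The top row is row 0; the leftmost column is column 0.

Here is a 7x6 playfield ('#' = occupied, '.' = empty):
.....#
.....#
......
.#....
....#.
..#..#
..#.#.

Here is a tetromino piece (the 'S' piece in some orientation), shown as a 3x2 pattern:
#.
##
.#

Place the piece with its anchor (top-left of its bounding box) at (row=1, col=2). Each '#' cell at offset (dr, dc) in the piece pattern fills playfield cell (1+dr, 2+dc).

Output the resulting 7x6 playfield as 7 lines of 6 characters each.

Fill (1+0,2+0) = (1,2)
Fill (1+1,2+0) = (2,2)
Fill (1+1,2+1) = (2,3)
Fill (1+2,2+1) = (3,3)

Answer: .....#
..#..#
..##..
.#.#..
....#.
..#..#
..#.#.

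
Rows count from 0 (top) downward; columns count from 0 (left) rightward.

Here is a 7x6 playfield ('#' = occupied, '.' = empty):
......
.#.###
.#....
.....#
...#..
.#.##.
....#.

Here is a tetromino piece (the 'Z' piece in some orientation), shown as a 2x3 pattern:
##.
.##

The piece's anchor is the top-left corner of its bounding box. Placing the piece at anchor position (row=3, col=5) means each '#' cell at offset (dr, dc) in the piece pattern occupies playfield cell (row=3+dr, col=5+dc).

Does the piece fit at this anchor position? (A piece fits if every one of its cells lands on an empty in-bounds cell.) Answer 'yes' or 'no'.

Answer: no

Derivation:
Check each piece cell at anchor (3, 5):
  offset (0,0) -> (3,5): occupied ('#') -> FAIL
  offset (0,1) -> (3,6): out of bounds -> FAIL
  offset (1,1) -> (4,6): out of bounds -> FAIL
  offset (1,2) -> (4,7): out of bounds -> FAIL
All cells valid: no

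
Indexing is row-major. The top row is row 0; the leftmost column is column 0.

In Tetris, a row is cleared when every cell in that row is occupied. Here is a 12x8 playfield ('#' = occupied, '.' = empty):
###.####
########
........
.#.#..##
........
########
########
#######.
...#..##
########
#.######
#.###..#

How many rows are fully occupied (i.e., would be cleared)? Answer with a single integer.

Answer: 4

Derivation:
Check each row:
  row 0: 1 empty cell -> not full
  row 1: 0 empty cells -> FULL (clear)
  row 2: 8 empty cells -> not full
  row 3: 4 empty cells -> not full
  row 4: 8 empty cells -> not full
  row 5: 0 empty cells -> FULL (clear)
  row 6: 0 empty cells -> FULL (clear)
  row 7: 1 empty cell -> not full
  row 8: 5 empty cells -> not full
  row 9: 0 empty cells -> FULL (clear)
  row 10: 1 empty cell -> not full
  row 11: 3 empty cells -> not full
Total rows cleared: 4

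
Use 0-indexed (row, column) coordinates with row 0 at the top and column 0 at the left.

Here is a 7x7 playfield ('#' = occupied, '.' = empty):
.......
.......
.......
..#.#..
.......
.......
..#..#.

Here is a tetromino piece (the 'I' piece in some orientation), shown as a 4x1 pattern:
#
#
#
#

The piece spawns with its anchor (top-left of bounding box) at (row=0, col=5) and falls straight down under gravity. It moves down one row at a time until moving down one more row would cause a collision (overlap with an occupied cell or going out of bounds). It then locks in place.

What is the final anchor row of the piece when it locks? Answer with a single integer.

Spawn at (row=0, col=5). Try each row:
  row 0: fits
  row 1: fits
  row 2: fits
  row 3: blocked -> lock at row 2

Answer: 2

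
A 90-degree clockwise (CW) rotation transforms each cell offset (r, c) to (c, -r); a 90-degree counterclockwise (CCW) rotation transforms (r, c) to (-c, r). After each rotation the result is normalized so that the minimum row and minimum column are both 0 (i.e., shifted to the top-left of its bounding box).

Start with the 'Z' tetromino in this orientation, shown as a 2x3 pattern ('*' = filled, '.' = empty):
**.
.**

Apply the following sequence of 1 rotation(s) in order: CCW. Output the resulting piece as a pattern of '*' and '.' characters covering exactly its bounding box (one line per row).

Start:
**.
.**
After rotation 1 (CCW):
.*
**
*.

Answer: .*
**
*.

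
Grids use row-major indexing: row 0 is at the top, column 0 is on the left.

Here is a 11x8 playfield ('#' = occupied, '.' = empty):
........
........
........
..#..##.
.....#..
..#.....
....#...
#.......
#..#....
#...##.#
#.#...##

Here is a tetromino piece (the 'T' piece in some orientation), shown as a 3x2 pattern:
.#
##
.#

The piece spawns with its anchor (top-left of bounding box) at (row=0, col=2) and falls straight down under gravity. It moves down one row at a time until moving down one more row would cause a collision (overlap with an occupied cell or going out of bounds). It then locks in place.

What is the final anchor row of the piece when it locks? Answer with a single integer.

Answer: 1

Derivation:
Spawn at (row=0, col=2). Try each row:
  row 0: fits
  row 1: fits
  row 2: blocked -> lock at row 1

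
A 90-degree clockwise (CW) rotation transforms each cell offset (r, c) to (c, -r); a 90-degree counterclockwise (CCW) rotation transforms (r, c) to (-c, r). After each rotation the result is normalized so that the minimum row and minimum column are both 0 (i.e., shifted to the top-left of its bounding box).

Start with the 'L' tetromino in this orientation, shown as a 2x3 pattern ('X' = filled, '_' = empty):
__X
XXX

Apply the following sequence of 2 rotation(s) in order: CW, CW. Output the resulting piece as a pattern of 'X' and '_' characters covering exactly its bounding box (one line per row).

Start:
__X
XXX
After rotation 1 (CW):
X_
X_
XX
After rotation 2 (CW):
XXX
X__

Answer: XXX
X__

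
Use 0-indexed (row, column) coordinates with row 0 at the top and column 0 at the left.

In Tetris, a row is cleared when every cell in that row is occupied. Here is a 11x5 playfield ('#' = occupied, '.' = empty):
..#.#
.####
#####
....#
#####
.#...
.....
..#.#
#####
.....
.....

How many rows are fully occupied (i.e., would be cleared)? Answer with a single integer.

Check each row:
  row 0: 3 empty cells -> not full
  row 1: 1 empty cell -> not full
  row 2: 0 empty cells -> FULL (clear)
  row 3: 4 empty cells -> not full
  row 4: 0 empty cells -> FULL (clear)
  row 5: 4 empty cells -> not full
  row 6: 5 empty cells -> not full
  row 7: 3 empty cells -> not full
  row 8: 0 empty cells -> FULL (clear)
  row 9: 5 empty cells -> not full
  row 10: 5 empty cells -> not full
Total rows cleared: 3

Answer: 3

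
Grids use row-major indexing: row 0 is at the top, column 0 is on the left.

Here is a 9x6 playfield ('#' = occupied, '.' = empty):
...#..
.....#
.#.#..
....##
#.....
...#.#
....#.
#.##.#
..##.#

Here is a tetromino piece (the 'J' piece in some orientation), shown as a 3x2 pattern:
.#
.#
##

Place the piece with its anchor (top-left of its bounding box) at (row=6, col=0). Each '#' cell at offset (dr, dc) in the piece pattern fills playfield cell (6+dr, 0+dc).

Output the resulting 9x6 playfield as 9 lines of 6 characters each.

Fill (6+0,0+1) = (6,1)
Fill (6+1,0+1) = (7,1)
Fill (6+2,0+0) = (8,0)
Fill (6+2,0+1) = (8,1)

Answer: ...#..
.....#
.#.#..
....##
#.....
...#.#
.#..#.
####.#
####.#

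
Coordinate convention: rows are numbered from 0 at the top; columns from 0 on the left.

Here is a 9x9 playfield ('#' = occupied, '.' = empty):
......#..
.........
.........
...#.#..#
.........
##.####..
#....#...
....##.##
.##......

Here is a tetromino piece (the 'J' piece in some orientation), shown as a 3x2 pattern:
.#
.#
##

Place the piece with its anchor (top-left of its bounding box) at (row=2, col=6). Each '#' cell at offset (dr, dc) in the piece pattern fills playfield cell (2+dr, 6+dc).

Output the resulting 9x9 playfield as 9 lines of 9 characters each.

Fill (2+0,6+1) = (2,7)
Fill (2+1,6+1) = (3,7)
Fill (2+2,6+0) = (4,6)
Fill (2+2,6+1) = (4,7)

Answer: ......#..
.........
.......#.
...#.#.##
......##.
##.####..
#....#...
....##.##
.##......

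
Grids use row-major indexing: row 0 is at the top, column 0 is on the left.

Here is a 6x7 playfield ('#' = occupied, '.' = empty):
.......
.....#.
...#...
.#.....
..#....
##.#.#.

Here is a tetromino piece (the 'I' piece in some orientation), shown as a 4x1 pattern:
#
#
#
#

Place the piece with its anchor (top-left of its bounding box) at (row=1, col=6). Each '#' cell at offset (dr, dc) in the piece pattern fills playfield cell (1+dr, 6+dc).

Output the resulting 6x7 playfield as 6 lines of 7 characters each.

Fill (1+0,6+0) = (1,6)
Fill (1+1,6+0) = (2,6)
Fill (1+2,6+0) = (3,6)
Fill (1+3,6+0) = (4,6)

Answer: .......
.....##
...#..#
.#....#
..#...#
##.#.#.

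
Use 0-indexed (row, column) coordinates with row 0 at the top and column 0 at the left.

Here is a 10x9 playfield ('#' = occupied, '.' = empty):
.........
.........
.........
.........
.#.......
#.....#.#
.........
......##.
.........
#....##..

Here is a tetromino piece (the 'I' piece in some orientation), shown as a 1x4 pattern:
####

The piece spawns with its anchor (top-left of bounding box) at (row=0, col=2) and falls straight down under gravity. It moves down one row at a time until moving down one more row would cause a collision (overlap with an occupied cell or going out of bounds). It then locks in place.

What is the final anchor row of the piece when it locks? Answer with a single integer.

Spawn at (row=0, col=2). Try each row:
  row 0: fits
  row 1: fits
  row 2: fits
  row 3: fits
  row 4: fits
  row 5: fits
  row 6: fits
  row 7: fits
  row 8: fits
  row 9: blocked -> lock at row 8

Answer: 8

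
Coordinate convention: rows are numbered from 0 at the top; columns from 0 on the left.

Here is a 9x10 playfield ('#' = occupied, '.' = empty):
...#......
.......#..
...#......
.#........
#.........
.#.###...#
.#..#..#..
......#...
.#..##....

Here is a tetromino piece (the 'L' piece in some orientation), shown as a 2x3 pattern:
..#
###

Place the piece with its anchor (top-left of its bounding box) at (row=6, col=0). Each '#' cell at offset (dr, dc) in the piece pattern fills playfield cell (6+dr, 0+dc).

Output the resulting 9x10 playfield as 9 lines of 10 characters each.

Answer: ...#......
.......#..
...#......
.#........
#.........
.#.###...#
.##.#..#..
###...#...
.#..##....

Derivation:
Fill (6+0,0+2) = (6,2)
Fill (6+1,0+0) = (7,0)
Fill (6+1,0+1) = (7,1)
Fill (6+1,0+2) = (7,2)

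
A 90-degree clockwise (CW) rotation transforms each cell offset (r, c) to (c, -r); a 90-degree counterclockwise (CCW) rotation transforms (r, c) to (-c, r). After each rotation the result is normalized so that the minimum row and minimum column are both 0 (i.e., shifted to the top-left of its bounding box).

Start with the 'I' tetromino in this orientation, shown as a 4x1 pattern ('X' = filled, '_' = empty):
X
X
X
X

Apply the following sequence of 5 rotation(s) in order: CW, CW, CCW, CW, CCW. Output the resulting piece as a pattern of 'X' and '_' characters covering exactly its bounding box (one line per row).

Start:
X
X
X
X
After rotation 1 (CW):
XXXX
After rotation 2 (CW):
X
X
X
X
After rotation 3 (CCW):
XXXX
After rotation 4 (CW):
X
X
X
X
After rotation 5 (CCW):
XXXX

Answer: XXXX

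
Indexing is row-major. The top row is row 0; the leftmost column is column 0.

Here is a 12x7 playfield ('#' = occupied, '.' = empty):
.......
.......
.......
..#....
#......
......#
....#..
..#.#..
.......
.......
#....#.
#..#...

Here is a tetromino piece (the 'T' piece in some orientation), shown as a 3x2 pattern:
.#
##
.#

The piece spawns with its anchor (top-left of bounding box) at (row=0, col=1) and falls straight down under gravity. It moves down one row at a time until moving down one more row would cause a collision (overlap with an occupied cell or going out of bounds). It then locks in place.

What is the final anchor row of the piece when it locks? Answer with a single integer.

Answer: 0

Derivation:
Spawn at (row=0, col=1). Try each row:
  row 0: fits
  row 1: blocked -> lock at row 0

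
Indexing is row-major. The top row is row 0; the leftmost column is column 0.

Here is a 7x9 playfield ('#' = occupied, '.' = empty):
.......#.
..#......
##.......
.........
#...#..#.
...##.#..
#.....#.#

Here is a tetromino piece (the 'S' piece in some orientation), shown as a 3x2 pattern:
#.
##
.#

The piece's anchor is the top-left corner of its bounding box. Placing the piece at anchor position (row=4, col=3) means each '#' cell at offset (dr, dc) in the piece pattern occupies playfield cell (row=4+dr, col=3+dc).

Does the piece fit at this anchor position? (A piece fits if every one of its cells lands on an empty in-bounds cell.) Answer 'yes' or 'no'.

Answer: no

Derivation:
Check each piece cell at anchor (4, 3):
  offset (0,0) -> (4,3): empty -> OK
  offset (1,0) -> (5,3): occupied ('#') -> FAIL
  offset (1,1) -> (5,4): occupied ('#') -> FAIL
  offset (2,1) -> (6,4): empty -> OK
All cells valid: no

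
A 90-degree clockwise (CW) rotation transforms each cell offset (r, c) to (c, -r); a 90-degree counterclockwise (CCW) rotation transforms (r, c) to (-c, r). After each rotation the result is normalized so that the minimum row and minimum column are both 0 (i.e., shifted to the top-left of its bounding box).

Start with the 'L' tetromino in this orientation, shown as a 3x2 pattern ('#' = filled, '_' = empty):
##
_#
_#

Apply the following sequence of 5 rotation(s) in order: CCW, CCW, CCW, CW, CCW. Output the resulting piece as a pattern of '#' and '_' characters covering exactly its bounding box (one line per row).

Start:
##
_#
_#
After rotation 1 (CCW):
###
#__
After rotation 2 (CCW):
#_
#_
##
After rotation 3 (CCW):
__#
###
After rotation 4 (CW):
#_
#_
##
After rotation 5 (CCW):
__#
###

Answer: __#
###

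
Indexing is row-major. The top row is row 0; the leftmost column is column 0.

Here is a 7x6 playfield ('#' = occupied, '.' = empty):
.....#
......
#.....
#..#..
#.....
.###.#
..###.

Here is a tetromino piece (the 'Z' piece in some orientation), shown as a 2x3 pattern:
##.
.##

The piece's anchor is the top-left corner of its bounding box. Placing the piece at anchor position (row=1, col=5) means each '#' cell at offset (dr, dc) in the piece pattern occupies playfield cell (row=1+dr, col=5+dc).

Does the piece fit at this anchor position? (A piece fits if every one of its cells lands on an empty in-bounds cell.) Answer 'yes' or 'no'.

Answer: no

Derivation:
Check each piece cell at anchor (1, 5):
  offset (0,0) -> (1,5): empty -> OK
  offset (0,1) -> (1,6): out of bounds -> FAIL
  offset (1,1) -> (2,6): out of bounds -> FAIL
  offset (1,2) -> (2,7): out of bounds -> FAIL
All cells valid: no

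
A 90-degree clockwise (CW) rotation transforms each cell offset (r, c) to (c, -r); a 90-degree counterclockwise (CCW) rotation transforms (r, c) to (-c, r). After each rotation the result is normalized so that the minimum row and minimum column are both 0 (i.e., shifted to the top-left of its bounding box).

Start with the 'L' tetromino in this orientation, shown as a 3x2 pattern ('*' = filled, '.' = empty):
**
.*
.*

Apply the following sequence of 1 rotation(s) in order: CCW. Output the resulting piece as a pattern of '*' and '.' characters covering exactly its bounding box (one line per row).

Answer: ***
*..

Derivation:
Start:
**
.*
.*
After rotation 1 (CCW):
***
*..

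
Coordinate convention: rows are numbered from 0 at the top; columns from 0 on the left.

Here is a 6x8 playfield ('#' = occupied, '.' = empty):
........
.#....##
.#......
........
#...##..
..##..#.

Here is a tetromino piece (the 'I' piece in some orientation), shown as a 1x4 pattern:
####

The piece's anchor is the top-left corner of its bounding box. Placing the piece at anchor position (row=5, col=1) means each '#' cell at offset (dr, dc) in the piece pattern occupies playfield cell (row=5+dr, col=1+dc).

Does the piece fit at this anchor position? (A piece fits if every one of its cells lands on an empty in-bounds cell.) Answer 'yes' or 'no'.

Check each piece cell at anchor (5, 1):
  offset (0,0) -> (5,1): empty -> OK
  offset (0,1) -> (5,2): occupied ('#') -> FAIL
  offset (0,2) -> (5,3): occupied ('#') -> FAIL
  offset (0,3) -> (5,4): empty -> OK
All cells valid: no

Answer: no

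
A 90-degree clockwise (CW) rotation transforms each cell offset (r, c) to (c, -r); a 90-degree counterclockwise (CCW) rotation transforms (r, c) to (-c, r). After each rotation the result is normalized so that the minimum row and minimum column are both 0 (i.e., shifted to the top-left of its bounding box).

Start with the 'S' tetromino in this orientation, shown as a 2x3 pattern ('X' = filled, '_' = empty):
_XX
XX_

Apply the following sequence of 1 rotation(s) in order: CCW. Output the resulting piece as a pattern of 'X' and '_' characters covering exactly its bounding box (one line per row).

Answer: X_
XX
_X

Derivation:
Start:
_XX
XX_
After rotation 1 (CCW):
X_
XX
_X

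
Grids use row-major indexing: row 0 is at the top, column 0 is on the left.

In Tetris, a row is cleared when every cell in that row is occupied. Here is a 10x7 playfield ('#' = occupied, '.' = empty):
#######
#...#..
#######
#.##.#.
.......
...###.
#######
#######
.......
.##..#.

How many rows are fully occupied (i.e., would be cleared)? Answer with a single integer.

Check each row:
  row 0: 0 empty cells -> FULL (clear)
  row 1: 5 empty cells -> not full
  row 2: 0 empty cells -> FULL (clear)
  row 3: 3 empty cells -> not full
  row 4: 7 empty cells -> not full
  row 5: 4 empty cells -> not full
  row 6: 0 empty cells -> FULL (clear)
  row 7: 0 empty cells -> FULL (clear)
  row 8: 7 empty cells -> not full
  row 9: 4 empty cells -> not full
Total rows cleared: 4

Answer: 4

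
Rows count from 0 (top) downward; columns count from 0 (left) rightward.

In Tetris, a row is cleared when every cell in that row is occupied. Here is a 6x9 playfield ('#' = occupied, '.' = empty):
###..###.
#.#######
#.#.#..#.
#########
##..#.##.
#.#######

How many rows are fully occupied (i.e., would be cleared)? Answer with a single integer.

Answer: 1

Derivation:
Check each row:
  row 0: 3 empty cells -> not full
  row 1: 1 empty cell -> not full
  row 2: 5 empty cells -> not full
  row 3: 0 empty cells -> FULL (clear)
  row 4: 4 empty cells -> not full
  row 5: 1 empty cell -> not full
Total rows cleared: 1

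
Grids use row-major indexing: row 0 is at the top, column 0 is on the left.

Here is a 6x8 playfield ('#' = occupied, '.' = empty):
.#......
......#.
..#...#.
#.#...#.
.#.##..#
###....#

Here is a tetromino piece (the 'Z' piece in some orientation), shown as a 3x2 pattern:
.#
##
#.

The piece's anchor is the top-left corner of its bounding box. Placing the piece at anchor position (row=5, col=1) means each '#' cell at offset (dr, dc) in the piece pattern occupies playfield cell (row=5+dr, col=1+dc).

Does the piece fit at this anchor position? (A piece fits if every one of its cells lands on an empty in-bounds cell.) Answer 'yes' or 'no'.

Answer: no

Derivation:
Check each piece cell at anchor (5, 1):
  offset (0,1) -> (5,2): occupied ('#') -> FAIL
  offset (1,0) -> (6,1): out of bounds -> FAIL
  offset (1,1) -> (6,2): out of bounds -> FAIL
  offset (2,0) -> (7,1): out of bounds -> FAIL
All cells valid: no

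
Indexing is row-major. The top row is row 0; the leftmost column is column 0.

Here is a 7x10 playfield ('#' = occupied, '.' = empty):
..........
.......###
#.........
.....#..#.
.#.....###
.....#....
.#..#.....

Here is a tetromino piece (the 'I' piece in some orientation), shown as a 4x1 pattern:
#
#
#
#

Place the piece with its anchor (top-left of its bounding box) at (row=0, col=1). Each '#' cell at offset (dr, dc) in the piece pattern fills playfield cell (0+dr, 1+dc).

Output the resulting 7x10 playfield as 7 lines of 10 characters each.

Fill (0+0,1+0) = (0,1)
Fill (0+1,1+0) = (1,1)
Fill (0+2,1+0) = (2,1)
Fill (0+3,1+0) = (3,1)

Answer: .#........
.#.....###
##........
.#...#..#.
.#.....###
.....#....
.#..#.....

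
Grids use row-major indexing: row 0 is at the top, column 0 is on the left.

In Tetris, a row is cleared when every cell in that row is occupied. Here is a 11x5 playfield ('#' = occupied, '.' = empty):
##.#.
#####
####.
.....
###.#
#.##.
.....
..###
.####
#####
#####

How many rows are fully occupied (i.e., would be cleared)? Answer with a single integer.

Answer: 3

Derivation:
Check each row:
  row 0: 2 empty cells -> not full
  row 1: 0 empty cells -> FULL (clear)
  row 2: 1 empty cell -> not full
  row 3: 5 empty cells -> not full
  row 4: 1 empty cell -> not full
  row 5: 2 empty cells -> not full
  row 6: 5 empty cells -> not full
  row 7: 2 empty cells -> not full
  row 8: 1 empty cell -> not full
  row 9: 0 empty cells -> FULL (clear)
  row 10: 0 empty cells -> FULL (clear)
Total rows cleared: 3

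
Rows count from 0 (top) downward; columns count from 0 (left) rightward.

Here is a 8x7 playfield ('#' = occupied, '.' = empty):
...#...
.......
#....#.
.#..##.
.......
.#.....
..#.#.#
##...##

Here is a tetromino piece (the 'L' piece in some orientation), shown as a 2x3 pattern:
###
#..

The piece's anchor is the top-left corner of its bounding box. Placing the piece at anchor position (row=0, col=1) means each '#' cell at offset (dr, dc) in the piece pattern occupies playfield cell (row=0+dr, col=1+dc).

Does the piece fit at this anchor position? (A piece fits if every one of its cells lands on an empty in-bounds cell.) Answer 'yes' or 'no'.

Check each piece cell at anchor (0, 1):
  offset (0,0) -> (0,1): empty -> OK
  offset (0,1) -> (0,2): empty -> OK
  offset (0,2) -> (0,3): occupied ('#') -> FAIL
  offset (1,0) -> (1,1): empty -> OK
All cells valid: no

Answer: no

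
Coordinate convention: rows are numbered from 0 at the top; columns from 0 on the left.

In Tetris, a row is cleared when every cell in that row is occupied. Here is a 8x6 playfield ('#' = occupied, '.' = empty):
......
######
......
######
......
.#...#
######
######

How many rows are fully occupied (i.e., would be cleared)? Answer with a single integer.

Answer: 4

Derivation:
Check each row:
  row 0: 6 empty cells -> not full
  row 1: 0 empty cells -> FULL (clear)
  row 2: 6 empty cells -> not full
  row 3: 0 empty cells -> FULL (clear)
  row 4: 6 empty cells -> not full
  row 5: 4 empty cells -> not full
  row 6: 0 empty cells -> FULL (clear)
  row 7: 0 empty cells -> FULL (clear)
Total rows cleared: 4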